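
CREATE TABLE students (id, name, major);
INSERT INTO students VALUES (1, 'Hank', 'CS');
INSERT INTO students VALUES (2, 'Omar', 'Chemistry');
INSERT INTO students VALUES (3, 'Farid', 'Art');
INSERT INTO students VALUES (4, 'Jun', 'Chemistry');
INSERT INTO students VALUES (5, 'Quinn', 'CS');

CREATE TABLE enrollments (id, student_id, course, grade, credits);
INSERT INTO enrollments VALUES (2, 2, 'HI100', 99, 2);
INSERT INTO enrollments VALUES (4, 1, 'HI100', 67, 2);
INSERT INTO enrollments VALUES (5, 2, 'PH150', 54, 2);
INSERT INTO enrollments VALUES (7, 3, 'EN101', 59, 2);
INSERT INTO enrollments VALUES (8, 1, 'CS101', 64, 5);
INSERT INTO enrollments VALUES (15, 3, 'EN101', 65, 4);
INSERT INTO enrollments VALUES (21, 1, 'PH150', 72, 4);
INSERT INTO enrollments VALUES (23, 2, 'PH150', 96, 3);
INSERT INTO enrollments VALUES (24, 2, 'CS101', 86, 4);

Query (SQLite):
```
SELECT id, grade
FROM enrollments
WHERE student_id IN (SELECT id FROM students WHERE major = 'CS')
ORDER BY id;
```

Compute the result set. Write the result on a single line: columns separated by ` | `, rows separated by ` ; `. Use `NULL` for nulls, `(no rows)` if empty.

4 | 67 ; 8 | 64 ; 21 | 72

Inner query: students.id where major = 'CS'.
Outer: keep enrollments rows whose student_id is in that set.
Inner query → {1, 5}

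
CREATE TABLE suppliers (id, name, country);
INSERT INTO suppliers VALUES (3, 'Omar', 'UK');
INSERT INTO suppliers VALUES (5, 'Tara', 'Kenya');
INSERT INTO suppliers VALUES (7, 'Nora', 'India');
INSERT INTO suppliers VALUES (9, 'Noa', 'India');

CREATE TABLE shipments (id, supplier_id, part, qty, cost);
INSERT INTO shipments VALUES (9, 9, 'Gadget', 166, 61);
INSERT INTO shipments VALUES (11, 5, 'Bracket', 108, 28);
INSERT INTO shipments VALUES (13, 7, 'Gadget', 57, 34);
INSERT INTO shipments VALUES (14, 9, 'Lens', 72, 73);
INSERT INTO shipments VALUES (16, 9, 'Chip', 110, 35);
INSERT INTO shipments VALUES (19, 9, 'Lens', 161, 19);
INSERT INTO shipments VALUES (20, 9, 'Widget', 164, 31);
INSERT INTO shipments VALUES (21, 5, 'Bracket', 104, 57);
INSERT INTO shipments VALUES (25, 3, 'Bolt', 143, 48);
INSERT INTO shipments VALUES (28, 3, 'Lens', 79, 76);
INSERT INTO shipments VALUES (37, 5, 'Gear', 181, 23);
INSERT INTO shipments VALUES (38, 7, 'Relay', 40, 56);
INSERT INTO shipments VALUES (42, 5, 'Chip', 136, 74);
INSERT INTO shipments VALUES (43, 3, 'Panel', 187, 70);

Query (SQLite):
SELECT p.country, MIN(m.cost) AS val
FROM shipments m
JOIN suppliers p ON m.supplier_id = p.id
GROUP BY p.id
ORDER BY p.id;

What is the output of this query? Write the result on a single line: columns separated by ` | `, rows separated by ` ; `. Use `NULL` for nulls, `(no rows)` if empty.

Join each shipments row to its suppliers via supplier_id.
Group joined rows by suppliers.id; compute MIN(m.cost) per group.
  3: ids {25, 28, 43} → MIN(m.cost)=48
  5: ids {11, 21, 37, 42} → MIN(m.cost)=23
  7: ids {13, 38} → MIN(m.cost)=34
  9: ids {9, 14, 16, 19, 20} → MIN(m.cost)=19

UK | 48 ; Kenya | 23 ; India | 34 ; India | 19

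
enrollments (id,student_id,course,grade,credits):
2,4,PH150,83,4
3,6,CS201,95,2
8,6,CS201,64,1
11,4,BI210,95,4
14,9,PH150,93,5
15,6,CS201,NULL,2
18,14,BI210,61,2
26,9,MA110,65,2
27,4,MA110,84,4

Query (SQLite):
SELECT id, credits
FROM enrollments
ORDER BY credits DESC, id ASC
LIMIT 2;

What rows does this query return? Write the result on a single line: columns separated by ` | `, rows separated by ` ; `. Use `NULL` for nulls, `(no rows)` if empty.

Sort by credits desc, tiebreak id asc: (5, id=14), (4, id=2), (4, id=11), (4, id=27), (2, id=3) …. Take first 2.

14 | 5 ; 2 | 4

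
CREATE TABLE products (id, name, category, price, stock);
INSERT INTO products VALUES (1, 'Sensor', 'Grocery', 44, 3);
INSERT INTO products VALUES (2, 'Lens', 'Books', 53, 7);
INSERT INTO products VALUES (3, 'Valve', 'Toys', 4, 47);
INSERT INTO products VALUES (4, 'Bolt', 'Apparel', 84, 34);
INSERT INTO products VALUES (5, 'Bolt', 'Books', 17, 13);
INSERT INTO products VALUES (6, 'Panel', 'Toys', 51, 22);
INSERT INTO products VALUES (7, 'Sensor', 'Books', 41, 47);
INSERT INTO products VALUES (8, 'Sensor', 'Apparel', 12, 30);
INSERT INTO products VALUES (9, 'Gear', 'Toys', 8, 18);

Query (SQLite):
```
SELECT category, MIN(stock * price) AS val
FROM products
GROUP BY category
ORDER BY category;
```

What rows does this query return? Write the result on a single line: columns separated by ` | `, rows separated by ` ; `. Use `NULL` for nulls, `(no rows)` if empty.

For each row compute stock * price.
Group by category; take MIN of the expression per group.
  Apparel: ids {4, 8} → MIN(stock * price)=360
  Books: ids {2, 5, 7} → MIN(stock * price)=221
  Grocery: ids {1} → MIN(stock * price)=132
  Toys: ids {3, 6, 9} → MIN(stock * price)=144

Apparel | 360 ; Books | 221 ; Grocery | 132 ; Toys | 144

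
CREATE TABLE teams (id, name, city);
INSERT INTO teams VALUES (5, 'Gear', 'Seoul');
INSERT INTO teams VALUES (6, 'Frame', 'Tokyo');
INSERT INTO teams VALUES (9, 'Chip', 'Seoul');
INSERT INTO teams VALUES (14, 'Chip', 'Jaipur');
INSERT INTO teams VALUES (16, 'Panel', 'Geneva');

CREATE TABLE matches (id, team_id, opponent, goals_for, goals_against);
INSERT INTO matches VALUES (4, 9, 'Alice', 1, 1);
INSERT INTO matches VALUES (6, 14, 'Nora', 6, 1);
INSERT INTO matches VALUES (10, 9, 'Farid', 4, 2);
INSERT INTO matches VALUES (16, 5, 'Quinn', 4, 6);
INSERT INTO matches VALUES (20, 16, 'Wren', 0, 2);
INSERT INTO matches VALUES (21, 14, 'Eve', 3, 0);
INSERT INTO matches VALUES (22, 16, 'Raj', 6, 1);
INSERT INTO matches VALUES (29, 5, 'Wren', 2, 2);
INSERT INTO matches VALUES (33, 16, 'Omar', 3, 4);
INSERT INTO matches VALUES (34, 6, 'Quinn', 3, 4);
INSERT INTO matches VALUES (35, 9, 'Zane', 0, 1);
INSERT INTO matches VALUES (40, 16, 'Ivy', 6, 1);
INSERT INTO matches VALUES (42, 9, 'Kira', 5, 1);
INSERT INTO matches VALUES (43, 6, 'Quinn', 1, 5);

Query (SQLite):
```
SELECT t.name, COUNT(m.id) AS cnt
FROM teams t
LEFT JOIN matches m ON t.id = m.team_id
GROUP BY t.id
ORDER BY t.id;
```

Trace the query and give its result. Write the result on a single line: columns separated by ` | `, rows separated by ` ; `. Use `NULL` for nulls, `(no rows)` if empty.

Gear | 2 ; Frame | 2 ; Chip | 4 ; Chip | 2 ; Panel | 4

LEFT JOIN keeps every teams row; unmatched ones get NULL for matches columns.
Group by teams.id and compute COUNT(m.id). COUNT(col) of an all-NULL group is 0.
  5: ids {16, 29} → COUNT(m.id)=2
  6: ids {34, 43} → COUNT(m.id)=2
  9: ids {4, 10, 35, 42} → COUNT(m.id)=4
  14: ids {6, 21} → COUNT(m.id)=2
  16: ids {20, 22, 33, 40} → COUNT(m.id)=4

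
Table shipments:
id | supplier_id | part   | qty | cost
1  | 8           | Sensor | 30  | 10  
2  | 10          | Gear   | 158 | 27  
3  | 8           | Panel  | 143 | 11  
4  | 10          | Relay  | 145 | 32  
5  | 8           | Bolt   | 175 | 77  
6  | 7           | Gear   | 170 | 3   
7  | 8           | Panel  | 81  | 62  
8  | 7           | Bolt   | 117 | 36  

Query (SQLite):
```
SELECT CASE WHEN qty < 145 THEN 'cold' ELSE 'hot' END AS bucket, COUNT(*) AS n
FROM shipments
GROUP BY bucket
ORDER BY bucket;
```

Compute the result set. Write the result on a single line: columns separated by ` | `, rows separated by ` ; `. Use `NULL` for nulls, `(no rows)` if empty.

Bucket rows by qty < 145 → 'cold' else 'hot'; count each bucket.

cold | 4 ; hot | 4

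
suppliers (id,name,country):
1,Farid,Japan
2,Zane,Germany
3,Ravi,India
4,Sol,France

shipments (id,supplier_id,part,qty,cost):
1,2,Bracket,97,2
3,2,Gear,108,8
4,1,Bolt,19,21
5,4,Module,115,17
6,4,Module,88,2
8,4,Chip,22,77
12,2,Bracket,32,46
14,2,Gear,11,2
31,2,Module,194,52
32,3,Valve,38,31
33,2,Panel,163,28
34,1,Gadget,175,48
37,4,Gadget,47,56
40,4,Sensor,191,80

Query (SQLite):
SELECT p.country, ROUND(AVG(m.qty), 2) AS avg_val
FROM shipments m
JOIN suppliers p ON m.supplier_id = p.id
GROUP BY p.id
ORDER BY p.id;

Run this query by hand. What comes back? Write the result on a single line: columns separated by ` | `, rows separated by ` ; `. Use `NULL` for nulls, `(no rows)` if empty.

Japan | 97 ; Germany | 100.83 ; India | 38 ; France | 92.6

Join each shipments row to its suppliers via supplier_id.
Group joined rows by suppliers.id; compute ROUND(AVG(m.qty), 2) per group.
  1: ids {4, 34} → ROUND(AVG(m.qty), 2)=97
  2: ids {1, 3, 12, 14, 31, 33} → ROUND(AVG(m.qty), 2)=100.83
  3: ids {32} → ROUND(AVG(m.qty), 2)=38
  4: ids {5, 6, 8, 37, 40} → ROUND(AVG(m.qty), 2)=92.6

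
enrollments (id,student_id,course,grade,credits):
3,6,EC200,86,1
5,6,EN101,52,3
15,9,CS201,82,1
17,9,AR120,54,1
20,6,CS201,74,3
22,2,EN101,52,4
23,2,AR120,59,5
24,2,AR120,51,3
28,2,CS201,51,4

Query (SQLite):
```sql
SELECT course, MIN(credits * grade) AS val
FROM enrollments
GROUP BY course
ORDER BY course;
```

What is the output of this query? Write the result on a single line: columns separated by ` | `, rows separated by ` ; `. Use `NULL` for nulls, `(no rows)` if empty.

For each row compute credits * grade.
Group by course; take MIN of the expression per group.
  AR120: ids {17, 23, 24} → MIN(credits * grade)=54
  CS201: ids {15, 20, 28} → MIN(credits * grade)=82
  EC200: ids {3} → MIN(credits * grade)=86
  EN101: ids {5, 22} → MIN(credits * grade)=156

AR120 | 54 ; CS201 | 82 ; EC200 | 86 ; EN101 | 156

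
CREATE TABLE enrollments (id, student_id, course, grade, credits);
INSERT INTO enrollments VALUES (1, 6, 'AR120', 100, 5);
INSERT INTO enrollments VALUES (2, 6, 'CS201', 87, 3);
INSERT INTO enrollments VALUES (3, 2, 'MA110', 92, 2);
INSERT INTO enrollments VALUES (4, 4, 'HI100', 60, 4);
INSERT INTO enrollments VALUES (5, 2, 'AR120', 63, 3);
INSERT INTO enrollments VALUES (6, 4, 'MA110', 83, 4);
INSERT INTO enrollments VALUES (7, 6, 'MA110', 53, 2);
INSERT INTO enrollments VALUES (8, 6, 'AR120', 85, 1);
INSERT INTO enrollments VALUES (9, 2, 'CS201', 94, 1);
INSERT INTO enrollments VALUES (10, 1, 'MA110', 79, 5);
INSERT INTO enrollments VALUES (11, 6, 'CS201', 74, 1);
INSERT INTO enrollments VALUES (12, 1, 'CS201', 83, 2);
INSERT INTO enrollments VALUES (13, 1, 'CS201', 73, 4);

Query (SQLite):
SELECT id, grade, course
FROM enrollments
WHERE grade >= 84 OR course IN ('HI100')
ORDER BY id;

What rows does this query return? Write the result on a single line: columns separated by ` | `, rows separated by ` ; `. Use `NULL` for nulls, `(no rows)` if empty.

1 | 100 | AR120 ; 2 | 87 | CS201 ; 3 | 92 | MA110 ; 4 | 60 | HI100 ; 8 | 85 | AR120 ; 9 | 94 | CS201

grade >= 84: ids {1, 2, 3, 8, 9}
course IN ('HI100'): ids {4}
Combine with OR.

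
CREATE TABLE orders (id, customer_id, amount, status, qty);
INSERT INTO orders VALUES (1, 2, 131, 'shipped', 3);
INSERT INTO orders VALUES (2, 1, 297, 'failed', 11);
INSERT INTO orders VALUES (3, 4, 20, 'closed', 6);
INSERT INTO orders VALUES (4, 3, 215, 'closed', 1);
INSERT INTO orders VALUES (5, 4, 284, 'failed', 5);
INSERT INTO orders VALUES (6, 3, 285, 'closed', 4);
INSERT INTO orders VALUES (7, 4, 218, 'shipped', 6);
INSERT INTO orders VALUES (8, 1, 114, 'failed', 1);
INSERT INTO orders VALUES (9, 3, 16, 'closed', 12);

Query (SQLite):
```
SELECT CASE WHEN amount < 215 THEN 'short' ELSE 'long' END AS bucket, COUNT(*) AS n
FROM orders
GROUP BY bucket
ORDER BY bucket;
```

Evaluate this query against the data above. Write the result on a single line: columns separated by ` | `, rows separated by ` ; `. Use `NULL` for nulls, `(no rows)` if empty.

Bucket rows by amount < 215 → 'short' else 'long'; count each bucket.

long | 5 ; short | 4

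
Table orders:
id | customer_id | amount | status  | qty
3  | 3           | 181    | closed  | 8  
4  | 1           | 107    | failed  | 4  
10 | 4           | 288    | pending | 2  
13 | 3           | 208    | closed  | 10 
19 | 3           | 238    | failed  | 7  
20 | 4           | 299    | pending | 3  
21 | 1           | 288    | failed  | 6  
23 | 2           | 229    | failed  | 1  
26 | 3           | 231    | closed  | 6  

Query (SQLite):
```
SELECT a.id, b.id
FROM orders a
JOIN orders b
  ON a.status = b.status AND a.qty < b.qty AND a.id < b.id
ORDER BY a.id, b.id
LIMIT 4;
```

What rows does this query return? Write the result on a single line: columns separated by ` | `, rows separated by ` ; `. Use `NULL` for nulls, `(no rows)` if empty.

3 | 13 ; 4 | 19 ; 4 | 21 ; 10 | 20

Pairs (a,b) with same status, a.qty < b.qty, a.id < b.id.
status groups: closed:{3,13,26} failed:{4,19,21,23} pending:{10,20}
Ordered by (a.id, b.id); first 4.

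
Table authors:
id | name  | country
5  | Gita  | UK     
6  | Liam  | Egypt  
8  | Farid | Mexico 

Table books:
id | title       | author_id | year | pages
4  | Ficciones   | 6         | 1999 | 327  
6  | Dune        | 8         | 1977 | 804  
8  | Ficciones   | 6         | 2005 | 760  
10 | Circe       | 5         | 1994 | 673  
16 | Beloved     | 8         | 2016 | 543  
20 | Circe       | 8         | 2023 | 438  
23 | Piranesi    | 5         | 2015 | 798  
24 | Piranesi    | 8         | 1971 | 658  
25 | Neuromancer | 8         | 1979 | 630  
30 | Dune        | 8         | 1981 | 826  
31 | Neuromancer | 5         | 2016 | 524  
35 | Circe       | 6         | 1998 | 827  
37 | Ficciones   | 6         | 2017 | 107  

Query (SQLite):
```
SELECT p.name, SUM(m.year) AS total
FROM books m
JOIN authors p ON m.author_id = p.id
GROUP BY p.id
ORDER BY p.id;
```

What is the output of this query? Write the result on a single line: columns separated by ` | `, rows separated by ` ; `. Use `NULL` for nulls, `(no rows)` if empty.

Gita | 6025 ; Liam | 8019 ; Farid | 11947

Join each books row to its authors via author_id.
Group joined rows by authors.id; compute SUM(m.year) per group.
  5: ids {10, 23, 31} → SUM(m.year)=6025
  6: ids {4, 8, 35, 37} → SUM(m.year)=8019
  8: ids {6, 16, 20, 24, 25, 30} → SUM(m.year)=11947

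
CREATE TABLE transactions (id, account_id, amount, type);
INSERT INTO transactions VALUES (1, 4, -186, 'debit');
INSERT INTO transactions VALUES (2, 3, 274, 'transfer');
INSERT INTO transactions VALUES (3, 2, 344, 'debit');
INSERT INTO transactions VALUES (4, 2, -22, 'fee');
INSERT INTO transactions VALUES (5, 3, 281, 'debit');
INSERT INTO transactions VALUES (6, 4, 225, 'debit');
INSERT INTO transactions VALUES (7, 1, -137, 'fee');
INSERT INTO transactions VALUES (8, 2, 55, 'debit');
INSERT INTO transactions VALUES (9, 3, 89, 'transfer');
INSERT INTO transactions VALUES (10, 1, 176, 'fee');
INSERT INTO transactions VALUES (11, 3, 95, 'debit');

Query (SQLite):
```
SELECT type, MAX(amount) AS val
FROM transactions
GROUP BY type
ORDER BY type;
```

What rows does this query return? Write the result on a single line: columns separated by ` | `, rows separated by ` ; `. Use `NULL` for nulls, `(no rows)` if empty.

Partition transactions by type; compute MAX(amount) within each group.
  debit: ids {1, 3, 5, 6, 8, 11} → MAX(amount)=344
  fee: ids {4, 7, 10} → MAX(amount)=176
  transfer: ids {2, 9} → MAX(amount)=274

debit | 344 ; fee | 176 ; transfer | 274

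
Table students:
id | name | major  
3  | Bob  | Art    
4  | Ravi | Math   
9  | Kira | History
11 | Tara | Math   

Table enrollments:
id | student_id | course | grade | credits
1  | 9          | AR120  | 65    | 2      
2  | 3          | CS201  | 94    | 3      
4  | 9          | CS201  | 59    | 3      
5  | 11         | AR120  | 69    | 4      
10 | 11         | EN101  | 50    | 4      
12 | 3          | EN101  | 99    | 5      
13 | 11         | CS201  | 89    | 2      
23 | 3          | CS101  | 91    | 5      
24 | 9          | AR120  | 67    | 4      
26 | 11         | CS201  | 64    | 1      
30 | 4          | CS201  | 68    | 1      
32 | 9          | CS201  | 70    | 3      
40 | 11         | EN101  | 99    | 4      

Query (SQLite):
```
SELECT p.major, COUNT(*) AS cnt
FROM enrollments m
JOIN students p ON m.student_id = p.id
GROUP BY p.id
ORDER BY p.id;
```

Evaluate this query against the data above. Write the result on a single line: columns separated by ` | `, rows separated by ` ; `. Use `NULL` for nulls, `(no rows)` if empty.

Join each enrollments row to its students via student_id.
Group joined rows by students.id; compute COUNT(*) per group.
  3: ids {2, 12, 23} → COUNT(*)=3
  4: ids {30} → COUNT(*)=1
  9: ids {1, 4, 24, 32} → COUNT(*)=4
  11: ids {5, 10, 13, 26, 40} → COUNT(*)=5

Art | 3 ; Math | 1 ; History | 4 ; Math | 5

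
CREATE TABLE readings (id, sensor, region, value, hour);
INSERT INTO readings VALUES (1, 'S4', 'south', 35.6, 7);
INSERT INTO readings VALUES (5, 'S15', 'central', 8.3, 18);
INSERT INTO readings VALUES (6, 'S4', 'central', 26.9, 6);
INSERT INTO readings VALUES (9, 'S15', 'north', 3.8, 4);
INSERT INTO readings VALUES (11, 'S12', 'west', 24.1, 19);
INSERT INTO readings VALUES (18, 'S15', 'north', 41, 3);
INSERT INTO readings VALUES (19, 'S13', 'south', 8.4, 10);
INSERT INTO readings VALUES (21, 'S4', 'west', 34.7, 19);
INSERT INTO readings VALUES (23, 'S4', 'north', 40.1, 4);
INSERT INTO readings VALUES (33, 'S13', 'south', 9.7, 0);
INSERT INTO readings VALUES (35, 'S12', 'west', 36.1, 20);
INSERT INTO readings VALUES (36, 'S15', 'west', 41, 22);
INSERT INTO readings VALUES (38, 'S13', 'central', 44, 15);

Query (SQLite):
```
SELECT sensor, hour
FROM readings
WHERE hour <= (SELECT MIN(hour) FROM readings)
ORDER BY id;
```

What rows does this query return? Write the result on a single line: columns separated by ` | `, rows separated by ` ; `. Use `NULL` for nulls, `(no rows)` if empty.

Scalar subquery: MIN(hour) over all readings rows = 0.
Keep rows where hour <= that value.

S13 | 0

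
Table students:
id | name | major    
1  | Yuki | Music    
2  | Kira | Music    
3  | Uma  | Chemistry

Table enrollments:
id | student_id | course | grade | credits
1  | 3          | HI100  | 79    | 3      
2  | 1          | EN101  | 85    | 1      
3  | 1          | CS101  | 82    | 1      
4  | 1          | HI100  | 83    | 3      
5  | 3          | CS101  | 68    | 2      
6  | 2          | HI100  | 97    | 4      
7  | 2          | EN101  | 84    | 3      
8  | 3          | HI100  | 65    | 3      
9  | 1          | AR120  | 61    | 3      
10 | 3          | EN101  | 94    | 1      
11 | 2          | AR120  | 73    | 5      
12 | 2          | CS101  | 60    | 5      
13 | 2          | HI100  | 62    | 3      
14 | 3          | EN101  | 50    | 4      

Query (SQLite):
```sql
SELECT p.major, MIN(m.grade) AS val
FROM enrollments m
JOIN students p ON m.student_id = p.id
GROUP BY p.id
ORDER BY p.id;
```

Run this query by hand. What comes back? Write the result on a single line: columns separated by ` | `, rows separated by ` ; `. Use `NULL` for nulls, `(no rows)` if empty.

Music | 61 ; Music | 60 ; Chemistry | 50

Join each enrollments row to its students via student_id.
Group joined rows by students.id; compute MIN(m.grade) per group.
  1: ids {2, 3, 4, 9} → MIN(m.grade)=61
  2: ids {6, 7, 11, 12, 13} → MIN(m.grade)=60
  3: ids {1, 5, 8, 10, 14} → MIN(m.grade)=50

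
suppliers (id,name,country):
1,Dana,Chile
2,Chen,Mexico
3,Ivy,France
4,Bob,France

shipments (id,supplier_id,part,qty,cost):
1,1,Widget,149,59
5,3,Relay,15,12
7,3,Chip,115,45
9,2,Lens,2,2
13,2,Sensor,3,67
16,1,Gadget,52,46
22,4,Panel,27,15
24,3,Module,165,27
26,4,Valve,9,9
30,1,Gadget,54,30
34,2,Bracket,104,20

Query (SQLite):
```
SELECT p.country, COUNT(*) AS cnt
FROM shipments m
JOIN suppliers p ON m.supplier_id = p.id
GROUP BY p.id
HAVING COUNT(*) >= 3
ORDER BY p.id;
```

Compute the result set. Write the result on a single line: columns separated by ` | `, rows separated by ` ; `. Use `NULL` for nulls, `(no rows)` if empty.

Chile | 3 ; Mexico | 3 ; France | 3

Join each shipments row to its suppliers via supplier_id.
Group joined rows by suppliers.id; compute COUNT(*) per group.
HAVING: keep groups with count ≥ 3.
  1: ids {1, 16, 30} → COUNT(*)=3
  2: ids {9, 13, 34} → COUNT(*)=3
  3: ids {5, 7, 24} → COUNT(*)=3
  4: ids {22, 26} → COUNT(*)=2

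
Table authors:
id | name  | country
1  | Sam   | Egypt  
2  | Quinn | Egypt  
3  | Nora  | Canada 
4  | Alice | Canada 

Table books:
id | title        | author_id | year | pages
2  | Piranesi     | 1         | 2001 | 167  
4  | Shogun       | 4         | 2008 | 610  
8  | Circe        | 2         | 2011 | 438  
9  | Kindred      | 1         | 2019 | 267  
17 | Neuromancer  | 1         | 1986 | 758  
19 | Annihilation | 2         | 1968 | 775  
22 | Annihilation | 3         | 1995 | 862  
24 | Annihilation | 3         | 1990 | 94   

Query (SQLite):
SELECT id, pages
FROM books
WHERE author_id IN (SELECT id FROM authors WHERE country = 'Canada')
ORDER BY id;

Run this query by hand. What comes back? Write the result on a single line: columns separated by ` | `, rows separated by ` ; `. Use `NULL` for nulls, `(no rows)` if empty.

Inner query: authors.id where country = 'Canada'.
Outer: keep books rows whose author_id is in that set.
Inner query → {3, 4}

4 | 610 ; 22 | 862 ; 24 | 94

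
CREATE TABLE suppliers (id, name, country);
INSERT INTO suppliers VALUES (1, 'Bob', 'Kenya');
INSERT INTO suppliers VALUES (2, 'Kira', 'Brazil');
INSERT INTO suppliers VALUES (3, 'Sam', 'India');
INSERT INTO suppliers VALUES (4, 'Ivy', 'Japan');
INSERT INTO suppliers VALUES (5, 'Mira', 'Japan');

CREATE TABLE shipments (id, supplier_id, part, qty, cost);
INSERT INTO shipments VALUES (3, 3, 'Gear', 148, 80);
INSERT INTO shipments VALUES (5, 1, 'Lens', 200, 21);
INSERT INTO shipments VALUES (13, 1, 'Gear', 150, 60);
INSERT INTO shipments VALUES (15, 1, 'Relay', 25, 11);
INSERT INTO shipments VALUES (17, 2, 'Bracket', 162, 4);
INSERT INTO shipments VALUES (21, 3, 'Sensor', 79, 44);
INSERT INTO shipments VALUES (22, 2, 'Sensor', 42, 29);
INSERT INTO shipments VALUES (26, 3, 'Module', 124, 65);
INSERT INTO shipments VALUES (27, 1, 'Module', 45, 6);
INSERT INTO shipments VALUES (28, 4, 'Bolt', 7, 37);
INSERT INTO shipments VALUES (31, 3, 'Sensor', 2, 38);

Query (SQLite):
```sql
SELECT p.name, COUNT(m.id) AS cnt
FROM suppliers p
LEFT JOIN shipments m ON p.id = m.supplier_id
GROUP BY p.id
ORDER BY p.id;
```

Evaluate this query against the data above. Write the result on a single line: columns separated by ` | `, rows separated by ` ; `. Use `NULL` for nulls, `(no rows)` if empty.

LEFT JOIN keeps every suppliers row; unmatched ones get NULL for shipments columns.
Group by suppliers.id and compute COUNT(m.id). COUNT(col) of an all-NULL group is 0.
  1: ids {5, 13, 15, 27} → COUNT(m.id)=4
  2: ids {17, 22} → COUNT(m.id)=2
  3: ids {3, 21, 26, 31} → COUNT(m.id)=4
  4: ids {28} → COUNT(m.id)=1
  5: ids {—} → COUNT(m.id)=0

Bob | 4 ; Kira | 2 ; Sam | 4 ; Ivy | 1 ; Mira | 0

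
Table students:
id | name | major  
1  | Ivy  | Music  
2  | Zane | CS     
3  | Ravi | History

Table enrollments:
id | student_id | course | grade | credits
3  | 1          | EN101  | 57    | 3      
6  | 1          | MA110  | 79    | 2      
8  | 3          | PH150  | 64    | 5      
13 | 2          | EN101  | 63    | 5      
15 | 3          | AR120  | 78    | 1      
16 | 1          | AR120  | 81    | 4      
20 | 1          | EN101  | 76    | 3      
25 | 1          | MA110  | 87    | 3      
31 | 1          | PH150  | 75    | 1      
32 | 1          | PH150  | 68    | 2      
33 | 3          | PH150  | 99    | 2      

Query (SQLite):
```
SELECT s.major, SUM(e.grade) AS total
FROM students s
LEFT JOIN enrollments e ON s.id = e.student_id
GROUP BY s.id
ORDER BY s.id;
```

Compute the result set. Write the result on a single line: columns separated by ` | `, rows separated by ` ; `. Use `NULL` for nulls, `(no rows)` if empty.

Music | 523 ; CS | 63 ; History | 241

LEFT JOIN keeps every students row; unmatched ones get NULL for enrollments columns.
Group by students.id and compute SUM(e.grade). SUM over an all-NULL group is NULL.
  1: ids {3, 6, 16, 20, 25, 31, 32} → SUM(e.grade)=523
  2: ids {13} → SUM(e.grade)=63
  3: ids {8, 15, 33} → SUM(e.grade)=241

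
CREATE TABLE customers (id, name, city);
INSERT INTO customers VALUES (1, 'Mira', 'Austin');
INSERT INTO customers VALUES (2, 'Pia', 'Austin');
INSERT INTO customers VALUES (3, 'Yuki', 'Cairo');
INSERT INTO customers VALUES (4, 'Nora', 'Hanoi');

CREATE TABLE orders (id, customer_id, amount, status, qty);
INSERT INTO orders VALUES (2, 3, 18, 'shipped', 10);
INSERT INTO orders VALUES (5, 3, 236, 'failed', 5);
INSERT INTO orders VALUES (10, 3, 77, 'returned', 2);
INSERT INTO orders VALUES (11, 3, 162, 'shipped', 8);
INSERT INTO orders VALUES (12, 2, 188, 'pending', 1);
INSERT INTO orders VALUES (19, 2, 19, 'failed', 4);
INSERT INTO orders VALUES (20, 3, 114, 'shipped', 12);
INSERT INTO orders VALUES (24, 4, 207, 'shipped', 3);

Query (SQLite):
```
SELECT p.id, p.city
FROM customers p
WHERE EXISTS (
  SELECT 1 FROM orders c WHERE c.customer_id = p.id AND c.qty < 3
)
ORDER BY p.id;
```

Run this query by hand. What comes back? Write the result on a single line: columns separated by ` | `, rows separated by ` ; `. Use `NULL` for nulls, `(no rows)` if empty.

For each customers row, check whether any orders with matching customer_id has qty < 3.
Keep rows where that is true.

2 | Austin ; 3 | Cairo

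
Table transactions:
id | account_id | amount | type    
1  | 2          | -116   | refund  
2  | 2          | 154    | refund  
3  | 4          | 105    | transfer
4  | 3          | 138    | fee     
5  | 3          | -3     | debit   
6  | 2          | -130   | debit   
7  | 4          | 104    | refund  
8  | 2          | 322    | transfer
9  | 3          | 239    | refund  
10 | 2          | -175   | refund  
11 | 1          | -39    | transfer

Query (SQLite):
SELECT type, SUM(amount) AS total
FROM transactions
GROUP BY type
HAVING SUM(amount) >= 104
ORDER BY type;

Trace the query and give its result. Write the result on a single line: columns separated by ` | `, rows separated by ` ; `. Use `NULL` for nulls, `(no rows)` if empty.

fee | 138 ; refund | 206 ; transfer | 388

Partition transactions by type; compute SUM(amount) within each group.
HAVING: keep groups where SUM(amount) >= 104.
  debit: ids {5, 6} → SUM(amount)=-133
  fee: ids {4} → SUM(amount)=138
  refund: ids {1, 2, 7, 9, 10} → SUM(amount)=206
  transfer: ids {3, 8, 11} → SUM(amount)=388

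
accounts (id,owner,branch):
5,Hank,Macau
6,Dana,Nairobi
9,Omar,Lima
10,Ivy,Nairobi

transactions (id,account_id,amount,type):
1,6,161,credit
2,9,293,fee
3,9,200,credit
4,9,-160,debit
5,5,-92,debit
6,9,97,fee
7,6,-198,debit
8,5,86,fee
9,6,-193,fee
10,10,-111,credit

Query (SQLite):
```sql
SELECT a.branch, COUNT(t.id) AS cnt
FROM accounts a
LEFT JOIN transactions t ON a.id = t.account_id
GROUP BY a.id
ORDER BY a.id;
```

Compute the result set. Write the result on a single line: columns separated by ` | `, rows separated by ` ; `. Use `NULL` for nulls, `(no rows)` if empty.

LEFT JOIN keeps every accounts row; unmatched ones get NULL for transactions columns.
Group by accounts.id and compute COUNT(t.id). COUNT(col) of an all-NULL group is 0.
  5: ids {5, 8} → COUNT(t.id)=2
  6: ids {1, 7, 9} → COUNT(t.id)=3
  9: ids {2, 3, 4, 6} → COUNT(t.id)=4
  10: ids {10} → COUNT(t.id)=1

Macau | 2 ; Nairobi | 3 ; Lima | 4 ; Nairobi | 1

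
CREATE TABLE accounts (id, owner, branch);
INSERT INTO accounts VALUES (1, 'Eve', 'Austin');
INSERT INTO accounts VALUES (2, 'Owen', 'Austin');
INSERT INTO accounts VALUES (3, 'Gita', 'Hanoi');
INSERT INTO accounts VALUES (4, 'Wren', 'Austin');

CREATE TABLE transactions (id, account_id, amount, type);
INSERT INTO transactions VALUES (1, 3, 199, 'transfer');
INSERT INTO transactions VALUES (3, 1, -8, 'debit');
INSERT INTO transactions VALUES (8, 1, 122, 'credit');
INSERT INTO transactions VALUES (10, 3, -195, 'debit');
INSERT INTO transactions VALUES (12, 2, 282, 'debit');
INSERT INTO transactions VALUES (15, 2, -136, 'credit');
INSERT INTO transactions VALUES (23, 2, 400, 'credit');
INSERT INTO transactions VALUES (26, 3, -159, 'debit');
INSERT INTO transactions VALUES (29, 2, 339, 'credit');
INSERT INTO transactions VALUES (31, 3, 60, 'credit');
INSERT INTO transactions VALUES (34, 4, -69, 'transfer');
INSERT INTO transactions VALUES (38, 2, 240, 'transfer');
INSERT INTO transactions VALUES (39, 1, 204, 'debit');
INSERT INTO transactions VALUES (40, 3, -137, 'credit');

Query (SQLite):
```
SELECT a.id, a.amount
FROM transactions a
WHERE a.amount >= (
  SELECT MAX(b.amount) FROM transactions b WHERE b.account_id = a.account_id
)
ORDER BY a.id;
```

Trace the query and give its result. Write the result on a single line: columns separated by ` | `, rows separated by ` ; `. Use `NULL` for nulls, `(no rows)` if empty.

1 | 199 ; 23 | 400 ; 34 | -69 ; 39 | 204

For each transactions row a, compute MAX(amount) over rows sharing a.account_id.
Keep row a if a.amount >= that per-group MAX.
  account_id=1: MAX(amount) = 204
  account_id=2: MAX(amount) = 400
  account_id=3: MAX(amount) = 199
  account_id=4: MAX(amount) = -69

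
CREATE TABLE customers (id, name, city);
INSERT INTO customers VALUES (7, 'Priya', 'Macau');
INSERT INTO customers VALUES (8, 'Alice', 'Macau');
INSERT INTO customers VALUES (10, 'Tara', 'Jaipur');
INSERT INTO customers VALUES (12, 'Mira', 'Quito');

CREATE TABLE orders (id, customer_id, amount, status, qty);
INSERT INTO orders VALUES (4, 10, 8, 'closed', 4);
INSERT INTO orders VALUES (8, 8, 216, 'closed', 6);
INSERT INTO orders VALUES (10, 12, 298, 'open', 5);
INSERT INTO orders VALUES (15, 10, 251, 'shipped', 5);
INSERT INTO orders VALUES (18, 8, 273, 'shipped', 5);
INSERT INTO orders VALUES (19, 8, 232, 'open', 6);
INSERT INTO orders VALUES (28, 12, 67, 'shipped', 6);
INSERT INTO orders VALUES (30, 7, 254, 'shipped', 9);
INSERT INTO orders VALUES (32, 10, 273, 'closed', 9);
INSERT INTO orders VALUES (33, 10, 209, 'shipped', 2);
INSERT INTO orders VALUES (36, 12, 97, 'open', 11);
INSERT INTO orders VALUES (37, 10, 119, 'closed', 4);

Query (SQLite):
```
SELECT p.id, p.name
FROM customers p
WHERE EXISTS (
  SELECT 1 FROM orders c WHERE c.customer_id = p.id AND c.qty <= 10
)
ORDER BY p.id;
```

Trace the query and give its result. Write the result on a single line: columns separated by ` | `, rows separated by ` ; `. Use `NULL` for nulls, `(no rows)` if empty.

For each customers row, check whether any orders with matching customer_id has qty <= 10.
Keep rows where that is true.

7 | Priya ; 8 | Alice ; 10 | Tara ; 12 | Mira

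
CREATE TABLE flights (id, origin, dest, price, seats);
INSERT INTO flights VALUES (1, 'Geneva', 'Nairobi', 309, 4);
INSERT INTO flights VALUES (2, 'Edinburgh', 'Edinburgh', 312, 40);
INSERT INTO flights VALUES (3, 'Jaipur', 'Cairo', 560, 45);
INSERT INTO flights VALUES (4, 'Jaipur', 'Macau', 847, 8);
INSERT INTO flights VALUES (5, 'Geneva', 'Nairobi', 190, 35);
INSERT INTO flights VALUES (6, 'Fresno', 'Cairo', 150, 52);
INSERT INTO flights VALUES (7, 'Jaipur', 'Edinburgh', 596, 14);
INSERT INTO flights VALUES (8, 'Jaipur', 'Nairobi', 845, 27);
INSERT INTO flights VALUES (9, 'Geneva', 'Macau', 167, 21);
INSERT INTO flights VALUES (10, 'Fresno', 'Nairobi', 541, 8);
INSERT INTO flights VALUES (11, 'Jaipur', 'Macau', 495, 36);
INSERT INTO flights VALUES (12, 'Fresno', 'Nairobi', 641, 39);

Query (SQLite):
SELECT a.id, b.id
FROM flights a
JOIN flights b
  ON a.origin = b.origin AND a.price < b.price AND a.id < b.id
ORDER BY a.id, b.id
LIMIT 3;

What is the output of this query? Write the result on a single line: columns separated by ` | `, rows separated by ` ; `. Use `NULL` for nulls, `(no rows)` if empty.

3 | 4 ; 3 | 7 ; 3 | 8

Pairs (a,b) with same origin, a.price < b.price, a.id < b.id.
origin groups: Edinburgh:{2} Fresno:{6,10,12} Geneva:{1,5,9} Jaipur:{3,4,7,8,11}
Ordered by (a.id, b.id); first 3.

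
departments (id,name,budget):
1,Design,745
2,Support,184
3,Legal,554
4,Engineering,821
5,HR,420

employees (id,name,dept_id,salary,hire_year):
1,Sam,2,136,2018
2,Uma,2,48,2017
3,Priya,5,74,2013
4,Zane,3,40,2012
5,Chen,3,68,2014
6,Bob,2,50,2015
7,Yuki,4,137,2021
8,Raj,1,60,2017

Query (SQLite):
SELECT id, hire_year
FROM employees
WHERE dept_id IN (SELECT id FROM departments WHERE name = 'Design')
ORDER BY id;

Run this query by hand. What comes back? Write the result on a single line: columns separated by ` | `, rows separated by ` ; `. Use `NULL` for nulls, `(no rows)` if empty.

Inner query: departments.id where name = 'Design'.
Outer: keep employees rows whose dept_id is in that set.
Inner query → {1}

8 | 2017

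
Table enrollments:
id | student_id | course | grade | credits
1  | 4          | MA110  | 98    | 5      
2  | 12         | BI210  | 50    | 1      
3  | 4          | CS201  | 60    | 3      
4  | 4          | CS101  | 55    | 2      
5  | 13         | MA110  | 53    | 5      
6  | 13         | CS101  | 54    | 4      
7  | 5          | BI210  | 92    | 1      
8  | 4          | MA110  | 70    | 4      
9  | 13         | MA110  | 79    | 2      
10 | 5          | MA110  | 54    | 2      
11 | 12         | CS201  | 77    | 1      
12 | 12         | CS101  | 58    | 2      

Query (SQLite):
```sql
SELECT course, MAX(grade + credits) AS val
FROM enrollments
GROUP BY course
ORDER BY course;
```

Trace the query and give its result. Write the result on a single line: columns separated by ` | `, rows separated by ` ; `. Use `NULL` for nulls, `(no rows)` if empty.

BI210 | 93 ; CS101 | 60 ; CS201 | 78 ; MA110 | 103

For each row compute grade + credits.
Group by course; take MAX of the expression per group.
  BI210: ids {2, 7} → MAX(grade + credits)=93
  CS101: ids {4, 6, 12} → MAX(grade + credits)=60
  CS201: ids {3, 11} → MAX(grade + credits)=78
  MA110: ids {1, 5, 8, 9, 10} → MAX(grade + credits)=103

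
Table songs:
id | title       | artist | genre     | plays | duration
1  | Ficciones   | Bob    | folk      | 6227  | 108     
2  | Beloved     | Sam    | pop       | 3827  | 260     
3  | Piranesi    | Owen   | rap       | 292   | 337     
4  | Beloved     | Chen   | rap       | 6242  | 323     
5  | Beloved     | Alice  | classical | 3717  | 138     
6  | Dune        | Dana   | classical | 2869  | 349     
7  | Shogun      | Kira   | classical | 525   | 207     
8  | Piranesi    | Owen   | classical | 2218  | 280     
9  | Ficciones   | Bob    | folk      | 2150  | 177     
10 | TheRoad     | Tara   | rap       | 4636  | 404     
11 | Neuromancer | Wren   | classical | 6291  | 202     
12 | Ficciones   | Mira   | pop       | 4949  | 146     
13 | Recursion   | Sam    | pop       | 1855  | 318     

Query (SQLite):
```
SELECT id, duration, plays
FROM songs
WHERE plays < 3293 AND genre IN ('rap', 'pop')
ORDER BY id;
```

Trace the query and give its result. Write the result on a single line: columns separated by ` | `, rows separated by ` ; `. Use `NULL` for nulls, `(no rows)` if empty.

3 | 337 | 292 ; 13 | 318 | 1855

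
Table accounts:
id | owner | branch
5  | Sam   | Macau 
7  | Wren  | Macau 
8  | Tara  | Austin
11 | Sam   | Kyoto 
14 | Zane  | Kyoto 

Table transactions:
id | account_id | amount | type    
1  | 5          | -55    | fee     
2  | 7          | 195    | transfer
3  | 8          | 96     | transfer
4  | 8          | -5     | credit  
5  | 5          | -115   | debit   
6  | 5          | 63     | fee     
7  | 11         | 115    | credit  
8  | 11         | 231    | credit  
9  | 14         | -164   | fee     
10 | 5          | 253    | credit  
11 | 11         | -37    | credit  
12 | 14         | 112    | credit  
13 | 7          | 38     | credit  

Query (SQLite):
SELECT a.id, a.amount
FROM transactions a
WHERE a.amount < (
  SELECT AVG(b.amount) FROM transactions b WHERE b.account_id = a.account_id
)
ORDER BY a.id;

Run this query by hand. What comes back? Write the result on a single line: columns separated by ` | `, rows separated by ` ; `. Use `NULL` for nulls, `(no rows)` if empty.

For each transactions row a, compute AVG(amount) over rows sharing a.account_id.
Keep row a if a.amount < that per-group AVG.
  account_id=5: AVG(amount) = 36.5
  account_id=7: AVG(amount) = 116.5
  account_id=8: AVG(amount) = 45.5
  account_id=11: AVG(amount) = 103.0
  account_id=14: AVG(amount) = -26.0

1 | -55 ; 4 | -5 ; 5 | -115 ; 9 | -164 ; 11 | -37 ; 13 | 38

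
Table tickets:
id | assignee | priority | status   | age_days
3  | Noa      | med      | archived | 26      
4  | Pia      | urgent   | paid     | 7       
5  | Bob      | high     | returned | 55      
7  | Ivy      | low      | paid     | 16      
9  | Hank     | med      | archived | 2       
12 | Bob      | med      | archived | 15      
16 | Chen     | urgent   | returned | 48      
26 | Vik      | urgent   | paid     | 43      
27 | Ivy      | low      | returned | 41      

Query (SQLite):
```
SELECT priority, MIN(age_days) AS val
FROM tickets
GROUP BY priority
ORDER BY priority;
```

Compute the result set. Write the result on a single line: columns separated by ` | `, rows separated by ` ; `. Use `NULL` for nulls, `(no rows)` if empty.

high | 55 ; low | 16 ; med | 2 ; urgent | 7

Partition tickets by priority; compute MIN(age_days) within each group.
  high: ids {5} → MIN(age_days)=55
  low: ids {7, 27} → MIN(age_days)=16
  med: ids {3, 9, 12} → MIN(age_days)=2
  urgent: ids {4, 16, 26} → MIN(age_days)=7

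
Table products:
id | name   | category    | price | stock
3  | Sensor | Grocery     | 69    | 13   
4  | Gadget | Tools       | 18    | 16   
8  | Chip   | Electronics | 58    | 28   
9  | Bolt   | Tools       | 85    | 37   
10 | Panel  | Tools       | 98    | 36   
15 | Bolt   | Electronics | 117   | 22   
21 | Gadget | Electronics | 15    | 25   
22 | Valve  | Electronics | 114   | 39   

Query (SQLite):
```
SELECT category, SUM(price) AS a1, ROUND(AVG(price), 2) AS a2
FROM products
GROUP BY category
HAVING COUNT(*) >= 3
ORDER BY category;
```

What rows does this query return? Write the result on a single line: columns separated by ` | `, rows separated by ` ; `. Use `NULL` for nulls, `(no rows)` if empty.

Group products by category.
Per group compute: SUM(price), ROUND(AVG(price), 2).
HAVING: drop groups with fewer than 3 rows.
  Electronics: ids {8, 15, 21, 22} → SUM(price)=304, ROUND(AVG(price), 2)=76
  Grocery: ids {3} → SUM(price)=69, ROUND(AVG(price), 2)=69
  Tools: ids {4, 9, 10} → SUM(price)=201, ROUND(AVG(price), 2)=67

Electronics | 304 | 76 ; Tools | 201 | 67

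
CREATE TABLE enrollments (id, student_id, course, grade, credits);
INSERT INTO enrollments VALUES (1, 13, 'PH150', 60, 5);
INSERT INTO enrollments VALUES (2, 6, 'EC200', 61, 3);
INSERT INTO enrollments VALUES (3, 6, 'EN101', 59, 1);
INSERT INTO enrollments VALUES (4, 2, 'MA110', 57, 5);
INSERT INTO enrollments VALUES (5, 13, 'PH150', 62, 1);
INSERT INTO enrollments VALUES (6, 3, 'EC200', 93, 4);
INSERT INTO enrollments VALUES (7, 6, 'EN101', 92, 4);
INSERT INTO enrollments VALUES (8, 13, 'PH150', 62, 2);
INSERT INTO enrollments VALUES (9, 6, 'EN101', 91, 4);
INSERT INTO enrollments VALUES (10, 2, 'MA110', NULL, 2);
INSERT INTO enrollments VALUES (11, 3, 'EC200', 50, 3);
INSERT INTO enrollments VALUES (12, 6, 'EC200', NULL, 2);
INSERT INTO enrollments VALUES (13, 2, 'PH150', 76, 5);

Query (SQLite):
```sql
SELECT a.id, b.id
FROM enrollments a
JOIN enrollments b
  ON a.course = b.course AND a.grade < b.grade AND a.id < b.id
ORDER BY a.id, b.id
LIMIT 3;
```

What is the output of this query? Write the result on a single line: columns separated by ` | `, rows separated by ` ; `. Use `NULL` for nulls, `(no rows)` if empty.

Pairs (a,b) with same course, a.grade < b.grade, a.id < b.id.
course groups: EC200:{2,6,11,12} EN101:{3,7,9} MA110:{4,10} PH150:{1,5,8,13}
Ordered by (a.id, b.id); first 3.

1 | 5 ; 1 | 8 ; 1 | 13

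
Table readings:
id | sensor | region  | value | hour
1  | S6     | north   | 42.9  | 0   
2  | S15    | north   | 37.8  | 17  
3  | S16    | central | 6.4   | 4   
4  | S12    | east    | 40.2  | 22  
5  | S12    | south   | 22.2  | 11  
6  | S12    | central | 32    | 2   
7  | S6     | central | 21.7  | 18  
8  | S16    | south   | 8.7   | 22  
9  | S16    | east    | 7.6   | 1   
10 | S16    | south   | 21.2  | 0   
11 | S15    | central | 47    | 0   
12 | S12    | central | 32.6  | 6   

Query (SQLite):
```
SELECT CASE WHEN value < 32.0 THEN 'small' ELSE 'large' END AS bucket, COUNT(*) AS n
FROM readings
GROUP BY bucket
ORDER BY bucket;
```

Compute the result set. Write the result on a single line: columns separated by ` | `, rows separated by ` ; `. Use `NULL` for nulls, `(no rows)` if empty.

large | 6 ; small | 6

Bucket rows by value < 32.0 → 'small' else 'large'; count each bucket.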